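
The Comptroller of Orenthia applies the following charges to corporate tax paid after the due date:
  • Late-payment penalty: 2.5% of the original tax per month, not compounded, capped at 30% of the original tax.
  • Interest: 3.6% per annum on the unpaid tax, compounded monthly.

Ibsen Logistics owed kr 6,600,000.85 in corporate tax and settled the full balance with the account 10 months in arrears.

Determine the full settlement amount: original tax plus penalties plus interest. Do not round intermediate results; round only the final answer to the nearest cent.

kr 8,450,695.59

Penalty: 10 × 2.5% × kr 6,600,000.85 = kr 1,650,000.21… (below the 30% cap of kr 1,980,000.26…)
Interest (3.6%/yr ÷ 12 = 0.3%/month): kr 6,600,000.85 × ((1 + 0.003)^10 − 1) = kr 200,694.5225…
Total = kr 6,600,000.85 + kr 1,650,000.2125 + kr 200,694.5225… = kr 8,450,695.59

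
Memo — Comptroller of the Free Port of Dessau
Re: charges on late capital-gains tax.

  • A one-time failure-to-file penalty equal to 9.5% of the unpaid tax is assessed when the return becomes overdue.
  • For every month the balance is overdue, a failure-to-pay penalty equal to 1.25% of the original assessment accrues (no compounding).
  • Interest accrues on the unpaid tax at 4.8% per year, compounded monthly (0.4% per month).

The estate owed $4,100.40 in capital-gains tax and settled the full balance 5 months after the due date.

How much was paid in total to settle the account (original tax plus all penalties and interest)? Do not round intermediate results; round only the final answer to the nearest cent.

Failure-to-file penalty: 9.5% × $4,100.40 = $389.54…
Failure-to-pay penalty: 5 × 1.25% × $4,100.40 = $256.28…
Interest: $4,100.40 × ((1 + 0.004)^5 − 1) = $4,100.40 × 0.0201606… = $82.6667…
Total = $4,100.40 + $645.8130 + $82.6667… = $4,828.88

$4,828.88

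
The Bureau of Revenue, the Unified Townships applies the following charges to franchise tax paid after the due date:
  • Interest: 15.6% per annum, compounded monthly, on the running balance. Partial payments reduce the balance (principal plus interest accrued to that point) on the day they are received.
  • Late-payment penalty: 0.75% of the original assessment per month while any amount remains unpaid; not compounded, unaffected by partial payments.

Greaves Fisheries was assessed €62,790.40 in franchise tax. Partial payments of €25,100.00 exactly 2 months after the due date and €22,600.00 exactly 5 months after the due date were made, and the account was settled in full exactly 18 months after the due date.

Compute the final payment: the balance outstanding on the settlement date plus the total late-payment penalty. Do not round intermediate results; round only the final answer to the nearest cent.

Monthly rate = 15.6% ÷ 12 = 1.3%
Balance at month 2: €62,790.4000 × (1 + 0.013)^2 = €64,433.5620…
After €25,100.00 payment: €64,433.5620… − €25,100.00 = €39,333.5620…
Balance at month 5: €39,333.5620… × (1 + 0.013)^3 = €40,887.5994…
After €22,600.00 payment: €40,887.5994… − €22,600.00 = €18,287.5994…
Balance at month 18: €18,287.5994… × (1 + 0.013)^13 = €21,631.1441…
Penalty: 18 × 0.75% × €62,790.40 = €8,476.70…
Final settlement = outstanding balance + penalty = €21,631.1441… + €8,476.70… = €30,107.85

€30,107.85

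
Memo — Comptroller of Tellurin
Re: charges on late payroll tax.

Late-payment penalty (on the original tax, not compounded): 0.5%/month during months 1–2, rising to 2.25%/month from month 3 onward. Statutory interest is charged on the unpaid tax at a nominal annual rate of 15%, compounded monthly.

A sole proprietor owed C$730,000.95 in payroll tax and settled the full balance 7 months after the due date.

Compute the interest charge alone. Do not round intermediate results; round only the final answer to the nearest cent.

C$66,320.93

Interest (15%/yr ÷ 12 = 1.25%/month): C$730,000.95 × ((1 + 0.0125)^7 − 1) = C$66,320.9296…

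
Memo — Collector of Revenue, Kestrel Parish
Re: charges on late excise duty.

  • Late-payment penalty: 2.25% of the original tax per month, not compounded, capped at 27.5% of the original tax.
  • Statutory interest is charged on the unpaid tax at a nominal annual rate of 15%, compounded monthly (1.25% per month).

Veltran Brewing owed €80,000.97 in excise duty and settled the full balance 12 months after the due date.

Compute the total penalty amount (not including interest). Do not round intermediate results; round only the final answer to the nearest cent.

Penalty: 12 × 2.25% × €80,000.97 = €21,600.26… (below the 27.5% cap of €22,000.27…)

€21,600.26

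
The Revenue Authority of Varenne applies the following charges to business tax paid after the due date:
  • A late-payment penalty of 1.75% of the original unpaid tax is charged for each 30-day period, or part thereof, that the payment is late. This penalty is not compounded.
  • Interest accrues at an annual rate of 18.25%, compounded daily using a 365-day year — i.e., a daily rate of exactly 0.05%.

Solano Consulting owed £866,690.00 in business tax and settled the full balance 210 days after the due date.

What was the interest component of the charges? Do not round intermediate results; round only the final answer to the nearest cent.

£95,926.52

Interest: £866,690.00 × ((1 + 0.0005)^210 − 1) = £866,690.00 × 0.11068146… = £95,926.5183…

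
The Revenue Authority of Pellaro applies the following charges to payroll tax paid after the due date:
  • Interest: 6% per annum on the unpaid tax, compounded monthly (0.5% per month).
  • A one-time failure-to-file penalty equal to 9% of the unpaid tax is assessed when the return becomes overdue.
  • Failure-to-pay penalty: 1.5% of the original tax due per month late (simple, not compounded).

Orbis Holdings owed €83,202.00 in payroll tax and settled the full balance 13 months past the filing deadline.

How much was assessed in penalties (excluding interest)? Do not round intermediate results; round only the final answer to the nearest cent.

€23,712.57

Failure-to-file penalty: 9% × €83,202.00 = €7,488.18
Failure-to-pay penalty: 13 × 1.5% × €83,202.00 = €16,224.39
Total penalty = €7,488.18 + €16,224.39 = €23,712.57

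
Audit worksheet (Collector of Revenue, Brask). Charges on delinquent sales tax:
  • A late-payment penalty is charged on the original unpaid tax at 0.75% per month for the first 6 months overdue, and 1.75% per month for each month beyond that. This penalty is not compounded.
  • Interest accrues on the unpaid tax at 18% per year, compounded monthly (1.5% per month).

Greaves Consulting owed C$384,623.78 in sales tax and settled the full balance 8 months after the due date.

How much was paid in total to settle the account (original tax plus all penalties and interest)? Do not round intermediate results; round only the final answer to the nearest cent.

C$464,045.74

Penalty, months 1–6: 6 × 0.75% × C$384,623.78 = C$17,308.07…
Penalty, months 7–8: 2 × 1.75% × C$384,623.78 = C$13,461.83…
Interest: C$384,623.78 × ((1 + 0.015)^8 − 1) = C$384,623.78 × 0.1264926… = C$48,652.0568…
Total = C$384,623.78 + C$30,769.9024 + C$48,652.0568… = C$464,045.74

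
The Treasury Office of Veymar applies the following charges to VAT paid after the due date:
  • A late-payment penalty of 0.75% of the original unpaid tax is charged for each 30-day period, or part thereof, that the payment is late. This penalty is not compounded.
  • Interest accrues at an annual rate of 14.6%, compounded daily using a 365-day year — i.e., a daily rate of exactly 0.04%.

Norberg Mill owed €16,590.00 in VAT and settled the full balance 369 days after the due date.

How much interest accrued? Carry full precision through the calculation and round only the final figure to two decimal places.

€2,638.06

Interest: €16,590.00 × ((1 + 0.0004)^369 − 1) = €16,590.00 × 0.15901498… = €2,638.0585…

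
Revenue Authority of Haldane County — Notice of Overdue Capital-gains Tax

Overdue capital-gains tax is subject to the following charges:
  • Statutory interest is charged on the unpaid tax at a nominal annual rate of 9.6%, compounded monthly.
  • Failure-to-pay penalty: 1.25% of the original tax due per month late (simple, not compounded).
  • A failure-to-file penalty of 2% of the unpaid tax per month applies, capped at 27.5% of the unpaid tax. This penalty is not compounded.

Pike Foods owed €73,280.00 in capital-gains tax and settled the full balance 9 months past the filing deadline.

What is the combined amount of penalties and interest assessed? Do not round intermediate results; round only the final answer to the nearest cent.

€26,882.59

Failure-to-file: 9 × 2% × €73,280.00 = €13,190.40 (under the 27.5% cap)
Failure-to-pay penalty = 1.25% × €73,280.00 × 9 mo = €8,244.00
Interest (9.6%/yr ÷ 12 = 0.8%/month): €73,280.00 × ((1 + 0.008)^9 − 1) = €5,448.1869…
Penalties + interest = €21,434.4000 + €5,448.1869… = €26,882.59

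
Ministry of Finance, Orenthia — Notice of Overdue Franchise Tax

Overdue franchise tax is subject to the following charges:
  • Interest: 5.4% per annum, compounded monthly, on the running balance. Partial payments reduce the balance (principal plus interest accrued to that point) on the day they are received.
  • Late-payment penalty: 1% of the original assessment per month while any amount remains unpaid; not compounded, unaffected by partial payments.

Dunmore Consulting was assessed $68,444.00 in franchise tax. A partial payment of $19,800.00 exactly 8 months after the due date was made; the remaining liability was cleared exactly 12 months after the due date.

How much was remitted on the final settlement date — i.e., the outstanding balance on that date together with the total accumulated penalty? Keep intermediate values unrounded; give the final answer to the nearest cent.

$60,287.30

Monthly rate = 5.4% ÷ 12 = 0.45%
Balance at month 8: $68,444.0000 × (1 + 0.0045)^8 = $70,947.1430…
After $19,800.00 payment: $70,947.1430… − $19,800.00 = $51,147.1430…
Balance at month 12: $51,147.1430… × (1 + 0.0045)^4 = $52,074.0246…
Penalty: 12 × 1% × $68,444.00 = $8,213.28
Final settlement = outstanding balance + penalty = $52,074.0246… + $8,213.28 = $60,287.30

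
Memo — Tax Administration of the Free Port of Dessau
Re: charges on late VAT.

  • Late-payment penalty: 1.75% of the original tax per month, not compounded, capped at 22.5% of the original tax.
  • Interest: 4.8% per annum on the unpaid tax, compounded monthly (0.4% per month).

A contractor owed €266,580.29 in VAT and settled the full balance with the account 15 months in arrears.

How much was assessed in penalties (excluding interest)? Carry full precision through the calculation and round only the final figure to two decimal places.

Penalty (uncapped): 15 × 1.75% × €266,580.29 = €69,977.33…; cap = 22.5% × €266,580.29 = €59,980.57… → penalty = €59,980.57…

€59,980.57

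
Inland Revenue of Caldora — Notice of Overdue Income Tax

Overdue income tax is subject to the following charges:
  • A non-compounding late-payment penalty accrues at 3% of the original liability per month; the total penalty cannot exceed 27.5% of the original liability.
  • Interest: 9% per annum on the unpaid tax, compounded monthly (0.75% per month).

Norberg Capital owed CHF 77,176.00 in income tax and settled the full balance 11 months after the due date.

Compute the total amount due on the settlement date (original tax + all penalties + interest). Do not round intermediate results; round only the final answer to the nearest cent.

Penalty (uncapped): 11 × 3% × CHF 77,176.00 = CHF 25,468.08; cap = 27.5% × CHF 77,176.00 = CHF 21,223.40 → penalty = CHF 21,223.40
Interest: CHF 77,176.00 × ((1 + 0.0075)^11 − 1) = CHF 77,176.00 × 0.0856644… = CHF 6,611.2369…
Total = CHF 77,176.00 + CHF 21,223.4000 + CHF 6,611.2369… = CHF 105,010.64

CHF 105,010.64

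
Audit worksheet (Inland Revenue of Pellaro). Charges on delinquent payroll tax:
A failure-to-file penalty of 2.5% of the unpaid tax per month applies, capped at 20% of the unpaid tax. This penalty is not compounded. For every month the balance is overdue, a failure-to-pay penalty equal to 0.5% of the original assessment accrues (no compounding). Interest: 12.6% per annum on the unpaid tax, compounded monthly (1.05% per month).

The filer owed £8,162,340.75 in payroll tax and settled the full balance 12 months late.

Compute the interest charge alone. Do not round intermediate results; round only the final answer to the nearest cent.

Interest: £8,162,340.75 × ((1 + 0.0105)^12 − 1) = £8,162,340.75 × 0.1335373… = £1,089,976.9176…

£1,089,976.92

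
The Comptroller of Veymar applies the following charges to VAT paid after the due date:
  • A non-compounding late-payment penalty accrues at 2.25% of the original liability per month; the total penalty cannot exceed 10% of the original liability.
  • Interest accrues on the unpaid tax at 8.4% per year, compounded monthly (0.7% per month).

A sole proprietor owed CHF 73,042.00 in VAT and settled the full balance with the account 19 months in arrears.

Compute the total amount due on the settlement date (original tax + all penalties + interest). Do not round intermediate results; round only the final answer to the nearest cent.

Penalty (uncapped): 19 × 2.25% × CHF 73,042.00 = CHF 31,225.46…; cap = 10% × CHF 73,042.00 = CHF 7,304.20 → penalty = CHF 7,304.20
Interest: CHF 73,042.00 × ((1 + 0.007)^19 − 1) = CHF 73,042.00 × 0.1417209… = CHF 10,351.5759…
Total = CHF 73,042.00 + CHF 7,304.2000 + CHF 10,351.5759… = CHF 90,697.78

CHF 90,697.78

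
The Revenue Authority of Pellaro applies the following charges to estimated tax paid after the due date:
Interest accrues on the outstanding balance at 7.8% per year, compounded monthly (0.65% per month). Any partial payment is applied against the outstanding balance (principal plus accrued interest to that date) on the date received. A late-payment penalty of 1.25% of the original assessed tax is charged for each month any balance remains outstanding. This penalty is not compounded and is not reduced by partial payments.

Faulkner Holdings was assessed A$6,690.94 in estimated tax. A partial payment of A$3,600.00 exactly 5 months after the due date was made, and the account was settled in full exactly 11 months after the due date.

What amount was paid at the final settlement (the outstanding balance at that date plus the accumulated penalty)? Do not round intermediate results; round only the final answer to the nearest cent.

Balance at month 5: A$6,690.9400 × (1 + 0.0065)^5 = A$6,911.2409…
After A$3,600.00 payment: A$6,911.2409… − A$3,600.00 = A$3,311.2409…
Balance at month 11: A$3,311.2409… × (1 + 0.0065)^6 = A$3,442.4961…
Penalty: 11 × 1.25% × A$6,690.94 = A$920.00…
Final settlement = outstanding balance + penalty = A$3,442.4961… + A$920.00… = A$4,362.50

A$4,362.50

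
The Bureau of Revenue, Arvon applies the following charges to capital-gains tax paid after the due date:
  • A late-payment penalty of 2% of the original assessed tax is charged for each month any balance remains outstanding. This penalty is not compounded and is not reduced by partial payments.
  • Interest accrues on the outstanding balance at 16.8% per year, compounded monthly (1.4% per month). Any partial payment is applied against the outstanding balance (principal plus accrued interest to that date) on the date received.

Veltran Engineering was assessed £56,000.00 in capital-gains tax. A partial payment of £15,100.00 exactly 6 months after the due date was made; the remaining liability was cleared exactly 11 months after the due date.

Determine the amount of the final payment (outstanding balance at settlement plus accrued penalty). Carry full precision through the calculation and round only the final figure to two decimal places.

£61,386.75

Balance at month 6: £56,000.0000 × (1 + 0.014)^6 = £60,871.7457…
After £15,100.00 payment: £60,871.7457… − £15,100.00 = £45,771.7457…
Balance at month 11: £45,771.7457… × (1 + 0.014)^5 = £49,066.7453…
Penalty: 11 × 2% × £56,000.00 = £12,320.00
Final settlement = outstanding balance + penalty = £49,066.7453… + £12,320.00 = £61,386.75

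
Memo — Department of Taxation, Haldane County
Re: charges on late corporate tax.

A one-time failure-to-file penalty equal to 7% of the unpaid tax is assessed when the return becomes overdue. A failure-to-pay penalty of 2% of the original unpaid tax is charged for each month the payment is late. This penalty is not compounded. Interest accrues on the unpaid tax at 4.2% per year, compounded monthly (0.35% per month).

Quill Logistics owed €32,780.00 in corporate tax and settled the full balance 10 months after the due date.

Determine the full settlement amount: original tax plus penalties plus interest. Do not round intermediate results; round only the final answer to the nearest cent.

Failure-to-file penalty: 7% × €32,780.00 = €2,294.60
Failure-to-pay penalty = 2% × €32,780.00 × 10 mo = €6,556.00
Interest: €32,780.00 × ((1 + 0.0035)^10 − 1) = €32,780.00 × 0.0355564… = €1,165.5397…
Total = €32,780.00 + €8,850.6000 + €1,165.5397… = €42,796.14

€42,796.14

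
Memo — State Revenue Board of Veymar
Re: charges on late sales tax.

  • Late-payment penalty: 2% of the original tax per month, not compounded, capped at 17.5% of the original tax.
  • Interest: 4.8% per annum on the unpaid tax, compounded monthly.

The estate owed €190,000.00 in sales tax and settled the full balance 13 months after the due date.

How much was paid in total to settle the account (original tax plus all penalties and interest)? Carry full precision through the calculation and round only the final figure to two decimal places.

Penalty (uncapped): 13 × 2% × €190,000.00 = €49,400.00; cap = 17.5% × €190,000.00 = €33,250.00 → penalty = €33,250.00
Interest (4.8%/yr ÷ 12 = 0.4%/month): €190,000.00 × ((1 + 0.004)^13 − 1) = €10,120.6328…
Total = €190,000.00 + €33,250.0000 + €10,120.6328… = €233,370.63

€233,370.63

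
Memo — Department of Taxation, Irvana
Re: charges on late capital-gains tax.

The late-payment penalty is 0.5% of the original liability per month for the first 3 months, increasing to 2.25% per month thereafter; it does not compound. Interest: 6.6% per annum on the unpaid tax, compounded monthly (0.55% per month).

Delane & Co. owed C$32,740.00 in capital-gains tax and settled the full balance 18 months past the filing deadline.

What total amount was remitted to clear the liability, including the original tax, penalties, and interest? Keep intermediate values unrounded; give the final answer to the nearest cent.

C$47,678.18

Penalty, months 1–3: 3 × 0.5% × C$32,740.00 = C$491.10
Penalty, months 4–18: 15 × 2.25% × C$32,740.00 = C$11,049.75
Interest: C$32,740.00 × ((1 + 0.0055)^18 − 1) = C$32,740.00 × 0.1037669… = C$3,397.3269…
Total = C$32,740.00 + C$11,540.8500 + C$3,397.3269… = C$47,678.18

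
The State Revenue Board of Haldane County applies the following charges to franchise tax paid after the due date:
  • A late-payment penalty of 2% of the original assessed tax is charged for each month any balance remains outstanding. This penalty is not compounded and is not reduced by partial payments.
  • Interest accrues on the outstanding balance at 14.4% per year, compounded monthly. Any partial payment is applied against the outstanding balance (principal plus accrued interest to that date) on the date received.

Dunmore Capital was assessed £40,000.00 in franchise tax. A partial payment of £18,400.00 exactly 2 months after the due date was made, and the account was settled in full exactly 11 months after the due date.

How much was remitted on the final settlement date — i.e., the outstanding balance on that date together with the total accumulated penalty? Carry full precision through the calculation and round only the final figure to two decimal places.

£33,923.18

Monthly rate = 14.4% ÷ 12 = 1.2%
Balance at month 2: £40,000.0000 × (1 + 0.012)^2 = £40,965.7600
After £18,400.00 payment: £40,965.7600 − £18,400.00 = £22,565.7600
Balance at month 11: £22,565.7600 × (1 + 0.012)^9 = £25,123.1781…
Penalty: 11 × 2% × £40,000.00 = £8,800.00
Final settlement = outstanding balance + penalty = £25,123.1781… + £8,800.00 = £33,923.18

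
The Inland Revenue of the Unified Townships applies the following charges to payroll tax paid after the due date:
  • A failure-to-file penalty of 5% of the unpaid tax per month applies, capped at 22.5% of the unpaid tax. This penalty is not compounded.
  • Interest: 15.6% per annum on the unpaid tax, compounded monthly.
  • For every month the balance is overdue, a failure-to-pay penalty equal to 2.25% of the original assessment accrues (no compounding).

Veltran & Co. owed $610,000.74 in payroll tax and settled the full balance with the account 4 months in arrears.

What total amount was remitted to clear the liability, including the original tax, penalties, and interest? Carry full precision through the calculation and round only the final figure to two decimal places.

$819,244.91

Failure-to-file: 4 × 5% × $610,000.74 = $122,000.15… (under the 22.5% cap)
Failure-to-pay penalty: 4 × 2.25% × $610,000.74 = $54,900.07…
Interest (15.6%/yr ÷ 12 = 1.3%/month): $610,000.74 × ((1 + 0.013)^4 − 1) = $32,343.9573…
Total = $610,000.74 + $176,900.2146 + $32,343.9573… = $819,244.91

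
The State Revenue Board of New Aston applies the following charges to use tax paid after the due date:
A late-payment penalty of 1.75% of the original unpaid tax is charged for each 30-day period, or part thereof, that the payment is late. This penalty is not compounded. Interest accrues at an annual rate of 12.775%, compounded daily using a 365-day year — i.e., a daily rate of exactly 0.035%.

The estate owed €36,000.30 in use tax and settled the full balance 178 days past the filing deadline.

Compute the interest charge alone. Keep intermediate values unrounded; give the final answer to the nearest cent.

Interest: €36,000.30 × ((1 + 0.00035)^178 − 1) = €36,000.30 × 0.06426998… = €2,313.7386…

€2,313.74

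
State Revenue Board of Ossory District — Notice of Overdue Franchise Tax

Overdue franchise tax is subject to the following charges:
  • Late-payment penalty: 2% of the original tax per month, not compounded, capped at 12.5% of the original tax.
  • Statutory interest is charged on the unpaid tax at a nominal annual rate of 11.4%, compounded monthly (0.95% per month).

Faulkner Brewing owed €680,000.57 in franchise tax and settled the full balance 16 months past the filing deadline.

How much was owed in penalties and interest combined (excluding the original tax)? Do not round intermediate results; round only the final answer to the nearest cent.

Penalty (uncapped): 16 × 2% × €680,000.57 = €217,600.18…; cap = 12.5% × €680,000.57 = €85,000.07… → penalty = €85,000.07…
Interest: €680,000.57 × ((1 + 0.0095)^16 − 1) = €680,000.57 × 0.1633253… = €111,061.2957…
Penalties + interest = €85,000.0713… + €111,061.2957… = €196,061.37

€196,061.37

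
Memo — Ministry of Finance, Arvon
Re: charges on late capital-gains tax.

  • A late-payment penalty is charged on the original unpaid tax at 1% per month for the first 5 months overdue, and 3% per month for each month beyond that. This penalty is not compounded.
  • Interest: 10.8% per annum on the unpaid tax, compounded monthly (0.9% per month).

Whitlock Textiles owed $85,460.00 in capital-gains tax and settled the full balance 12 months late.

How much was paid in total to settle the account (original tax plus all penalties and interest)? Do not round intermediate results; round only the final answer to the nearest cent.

$117,380.14

Penalty, months 1–5: 5 × 1% × $85,460.00 = $4,273.00
Penalty, months 6–12: 7 × 3% × $85,460.00 = $17,946.60
Interest: $85,460.00 × ((1 + 0.009)^12 − 1) = $85,460.00 × 0.1135097… = $9,700.5368…
Total = $85,460.00 + $22,219.6000 + $9,700.5368… = $117,380.14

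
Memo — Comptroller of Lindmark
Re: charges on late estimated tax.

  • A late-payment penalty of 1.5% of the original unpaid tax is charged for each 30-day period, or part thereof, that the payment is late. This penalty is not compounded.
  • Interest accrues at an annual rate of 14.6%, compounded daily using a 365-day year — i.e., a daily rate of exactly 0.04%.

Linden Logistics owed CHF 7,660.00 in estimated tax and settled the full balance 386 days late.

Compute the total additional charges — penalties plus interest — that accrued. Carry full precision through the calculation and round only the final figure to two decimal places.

Penalty periods: ⌈386/30⌉ = 13; penalty = 13 × 1.5% × CHF 7,660.00 = CHF 1,493.70
Interest: CHF 7,660.00 × ((1 + 0.0004)^386 − 1) = CHF 7,660.00 × 0.16692155… = CHF 1,278.6191…
Penalties + interest = CHF 1,493.7000 + CHF 1,278.6191… = CHF 2,772.32

CHF 2,772.32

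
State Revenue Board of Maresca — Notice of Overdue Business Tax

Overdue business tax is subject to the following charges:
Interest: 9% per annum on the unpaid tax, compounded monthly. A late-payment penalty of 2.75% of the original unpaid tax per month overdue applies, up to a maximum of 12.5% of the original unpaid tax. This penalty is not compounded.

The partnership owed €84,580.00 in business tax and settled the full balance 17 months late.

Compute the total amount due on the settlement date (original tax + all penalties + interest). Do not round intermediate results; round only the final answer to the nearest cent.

€106,608.40

Penalty (uncapped): 17 × 2.75% × €84,580.00 = €39,541.15; cap = 12.5% × €84,580.00 = €10,572.50 → penalty = €10,572.50
Interest (9%/yr ÷ 12 = 0.75%/month): €84,580.00 × ((1 + 0.0075)^17 − 1) = €11,455.9004…
Total = €84,580.00 + €10,572.5000 + €11,455.9004… = €106,608.40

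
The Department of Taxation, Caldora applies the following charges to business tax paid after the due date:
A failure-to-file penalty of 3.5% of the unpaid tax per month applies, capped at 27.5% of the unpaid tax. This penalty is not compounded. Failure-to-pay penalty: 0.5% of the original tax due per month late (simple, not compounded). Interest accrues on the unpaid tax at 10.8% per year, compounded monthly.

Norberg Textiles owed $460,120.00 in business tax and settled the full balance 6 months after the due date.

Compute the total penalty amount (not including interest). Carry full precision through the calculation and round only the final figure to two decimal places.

Failure-to-file: 6 × 3.5% × $460,120.00 = $96,625.20 (under the 27.5% cap)
Failure-to-pay penalty: 6 × 0.5% × $460,120.00 = $13,803.60
Total penalty = $96,625.20 + $13,803.60 = $110,428.80

$110,428.80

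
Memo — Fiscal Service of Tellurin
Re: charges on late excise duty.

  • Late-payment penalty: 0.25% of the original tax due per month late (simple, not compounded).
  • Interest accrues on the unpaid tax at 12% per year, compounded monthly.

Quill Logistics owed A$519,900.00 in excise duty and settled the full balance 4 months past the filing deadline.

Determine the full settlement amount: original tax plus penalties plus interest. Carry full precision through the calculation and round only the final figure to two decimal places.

Late-payment penalty = 0.25% × A$519,900.00 × 4 mo = A$5,199.00
Interest (12%/yr ÷ 12 = 1%/month): A$519,900.00 × ((1 + 0.01)^4 − 1) = A$21,110.0248…
Total = A$519,900.00 + A$5,199.0000 + A$21,110.0248… = A$546,209.02

A$546,209.02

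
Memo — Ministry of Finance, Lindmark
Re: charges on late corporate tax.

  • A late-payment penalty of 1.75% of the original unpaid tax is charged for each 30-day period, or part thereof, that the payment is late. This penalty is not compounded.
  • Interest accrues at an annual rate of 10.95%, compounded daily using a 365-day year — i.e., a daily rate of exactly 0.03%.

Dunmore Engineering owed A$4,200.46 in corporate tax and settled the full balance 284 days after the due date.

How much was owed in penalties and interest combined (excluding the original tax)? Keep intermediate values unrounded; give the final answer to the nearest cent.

Penalty periods: ⌈284/30⌉ = 10; penalty = 10 × 1.75% × A$4,200.46 = A$735.08…
Interest: A$4,200.46 × ((1 + 0.0003)^284 − 1) = A$4,200.46 × 0.08892092… = A$373.5088…
Penalties + interest = A$735.0805 + A$373.5088… = A$1,108.59

A$1,108.59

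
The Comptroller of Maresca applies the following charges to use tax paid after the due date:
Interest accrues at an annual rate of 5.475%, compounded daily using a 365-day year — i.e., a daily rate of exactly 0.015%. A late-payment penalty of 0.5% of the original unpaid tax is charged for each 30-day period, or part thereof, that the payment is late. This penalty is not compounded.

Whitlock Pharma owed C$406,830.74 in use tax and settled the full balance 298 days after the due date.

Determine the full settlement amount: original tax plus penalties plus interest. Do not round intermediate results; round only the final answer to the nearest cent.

C$445,768.75

Penalty periods: ⌈298/30⌉ = 10; penalty = 10 × 0.5% × C$406,830.74 = C$20,341.54…
Interest: C$406,830.74 × ((1 + 0.00015)^298 − 1) = C$406,830.74 × 0.04571059… = C$18,596.4745…
Total = C$406,830.74 + C$20,341.5370 + C$18,596.4745… = C$445,768.75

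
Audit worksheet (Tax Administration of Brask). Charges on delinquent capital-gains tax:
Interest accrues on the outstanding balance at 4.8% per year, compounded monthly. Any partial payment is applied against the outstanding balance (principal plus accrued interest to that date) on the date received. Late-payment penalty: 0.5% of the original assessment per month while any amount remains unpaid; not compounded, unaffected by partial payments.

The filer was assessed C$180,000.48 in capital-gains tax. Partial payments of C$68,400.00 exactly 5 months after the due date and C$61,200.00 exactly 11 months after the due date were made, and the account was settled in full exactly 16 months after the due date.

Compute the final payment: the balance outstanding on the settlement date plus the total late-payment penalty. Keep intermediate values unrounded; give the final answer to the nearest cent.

Monthly rate = 4.8% ÷ 12 = 0.4%
Balance at month 5: C$180,000.4800 × (1 + 0.004)^5 = C$183,629.4051…
After C$68,400.00 payment: C$183,629.4051… − C$68,400.00 = C$115,229.4051…
Balance at month 11: C$115,229.4051… × (1 + 0.004)^6 = C$118,022.7138…
After C$61,200.00 payment: C$118,022.7138… − C$61,200.00 = C$56,822.7138…
Balance at month 16: C$56,822.7138… × (1 + 0.004)^5 = C$57,968.2962…
Penalty: 16 × 0.5% × C$180,000.48 = C$14,400.04…
Final settlement = outstanding balance + penalty = C$57,968.2962… + C$14,400.04… = C$72,368.33

C$72,368.33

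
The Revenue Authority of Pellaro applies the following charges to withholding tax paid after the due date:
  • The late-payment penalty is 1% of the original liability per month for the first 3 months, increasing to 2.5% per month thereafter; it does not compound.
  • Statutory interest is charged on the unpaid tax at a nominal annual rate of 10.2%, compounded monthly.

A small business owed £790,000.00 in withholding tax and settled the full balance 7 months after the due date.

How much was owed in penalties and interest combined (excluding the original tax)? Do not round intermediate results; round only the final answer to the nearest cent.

£150,920.75

Penalty, months 1–3: 3 × 1% × £790,000.00 = £23,700.00
Penalty, months 4–7: 4 × 2.5% × £790,000.00 = £79,000.00
Interest (10.2%/yr ÷ 12 = 0.85%/month): £790,000.00 × ((1 + 0.0085)^7 − 1) = £48,220.7531…
Penalties + interest = £102,700.0000 + £48,220.7531… = £150,920.75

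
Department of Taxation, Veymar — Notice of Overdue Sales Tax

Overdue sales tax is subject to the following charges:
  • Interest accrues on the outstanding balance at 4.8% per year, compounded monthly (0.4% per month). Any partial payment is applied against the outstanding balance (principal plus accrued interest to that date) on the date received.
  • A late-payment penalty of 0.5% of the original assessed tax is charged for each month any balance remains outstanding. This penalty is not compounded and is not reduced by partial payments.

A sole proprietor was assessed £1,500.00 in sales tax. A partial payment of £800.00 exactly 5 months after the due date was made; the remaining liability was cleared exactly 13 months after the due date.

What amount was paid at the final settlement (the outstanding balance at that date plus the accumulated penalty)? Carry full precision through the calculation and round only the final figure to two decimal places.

£851.44

Balance at month 5: £1,500.0000 × (1 + 0.004)^5 = £1,530.2410…
After £800.00 payment: £1,530.2410… − £800.00 = £730.2410…
Balance at month 13: £730.2410… × (1 + 0.004)^8 = £753.9385…
Penalty: 13 × 0.5% × £1,500.00 = £97.50
Final settlement = outstanding balance + penalty = £753.9385… + £97.50 = £851.44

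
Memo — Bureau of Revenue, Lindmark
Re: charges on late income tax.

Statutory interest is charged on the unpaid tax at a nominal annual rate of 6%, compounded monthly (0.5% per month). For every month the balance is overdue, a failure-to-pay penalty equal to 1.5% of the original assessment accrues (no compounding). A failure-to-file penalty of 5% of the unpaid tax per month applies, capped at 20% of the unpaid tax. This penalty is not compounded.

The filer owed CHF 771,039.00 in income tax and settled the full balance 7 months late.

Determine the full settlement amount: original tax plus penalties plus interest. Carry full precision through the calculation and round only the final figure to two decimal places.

CHF 1,033,600.45

Failure-to-file: 7 × 5% × CHF 771,039.00 = CHF 269,863.65, capped at 20% × CHF 771,039.00 = CHF 154,207.80
Failure-to-pay penalty = 1.5% × CHF 771,039.00 × 7 mo = CHF 80,959.10…
Interest: CHF 771,039.00 × ((1 + 0.005)^7 − 1) = CHF 771,039.00 × 0.0355294… = CHF 27,394.5507…
Total = CHF 771,039.00 + CHF 235,166.8950 + CHF 27,394.5507… = CHF 1,033,600.45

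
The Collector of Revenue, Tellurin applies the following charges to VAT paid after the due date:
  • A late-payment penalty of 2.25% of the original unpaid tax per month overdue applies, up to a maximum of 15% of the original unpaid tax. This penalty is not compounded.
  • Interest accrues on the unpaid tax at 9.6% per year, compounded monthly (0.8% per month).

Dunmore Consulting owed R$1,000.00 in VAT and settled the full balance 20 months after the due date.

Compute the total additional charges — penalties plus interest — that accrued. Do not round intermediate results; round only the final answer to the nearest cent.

Penalty (uncapped): 20 × 2.25% × R$1,000.00 = R$450.00; cap = 15% × R$1,000.00 = R$150.00 → penalty = R$150.00
Interest: R$1,000.00 × ((1 + 0.008)^20 − 1) = R$1,000.00 × 0.1727640… = R$172.7640…
Penalties + interest = R$150.0000 + R$172.7640… = R$322.76

R$322.76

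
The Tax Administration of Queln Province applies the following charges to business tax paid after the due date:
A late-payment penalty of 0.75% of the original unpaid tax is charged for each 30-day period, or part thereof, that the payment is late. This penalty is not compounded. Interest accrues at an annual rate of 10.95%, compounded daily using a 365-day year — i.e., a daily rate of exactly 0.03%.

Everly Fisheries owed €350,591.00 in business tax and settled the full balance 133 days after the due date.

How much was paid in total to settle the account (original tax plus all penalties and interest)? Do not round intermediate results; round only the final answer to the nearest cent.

Penalty periods: ⌈133/30⌉ = 5; penalty = 5 × 0.75% × €350,591.00 = €13,147.16…
Interest: €350,591.00 × ((1 + 0.0003)^133 − 1) = €350,591.00 × 0.04070047… = €14,269.2188…
Total = €350,591.00 + €13,147.1625 + €14,269.2188… = €378,007.38

€378,007.38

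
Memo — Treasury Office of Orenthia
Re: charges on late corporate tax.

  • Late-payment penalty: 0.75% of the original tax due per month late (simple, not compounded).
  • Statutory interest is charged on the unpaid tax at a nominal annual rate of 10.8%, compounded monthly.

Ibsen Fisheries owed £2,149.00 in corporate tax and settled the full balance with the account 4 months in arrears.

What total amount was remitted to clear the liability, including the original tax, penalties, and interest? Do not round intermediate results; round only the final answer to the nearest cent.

£2,291.88

Late-payment penalty: 4 × 0.75% × £2,149.00 = £64.47
Interest (10.8%/yr ÷ 12 = 0.9%/month): £2,149.00 × ((1 + 0.009)^4 − 1) = £78.4147…
Total = £2,149.00 + £64.4700 + £78.4147… = £2,291.88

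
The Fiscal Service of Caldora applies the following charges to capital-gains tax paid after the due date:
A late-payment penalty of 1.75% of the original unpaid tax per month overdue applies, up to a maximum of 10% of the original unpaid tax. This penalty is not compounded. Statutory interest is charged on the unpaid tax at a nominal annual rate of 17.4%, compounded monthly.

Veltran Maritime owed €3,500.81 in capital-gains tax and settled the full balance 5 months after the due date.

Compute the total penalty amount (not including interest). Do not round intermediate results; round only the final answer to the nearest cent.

€306.32

Penalty: 5 × 1.75% × €3,500.81 = €306.32… (below the 10% cap of €350.08…)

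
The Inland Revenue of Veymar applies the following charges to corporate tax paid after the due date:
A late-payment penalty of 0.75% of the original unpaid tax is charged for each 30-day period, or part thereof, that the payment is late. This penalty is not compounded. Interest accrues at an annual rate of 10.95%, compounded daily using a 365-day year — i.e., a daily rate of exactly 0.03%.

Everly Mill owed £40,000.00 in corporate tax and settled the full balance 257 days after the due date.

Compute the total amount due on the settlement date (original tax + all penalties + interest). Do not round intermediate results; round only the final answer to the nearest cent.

£45,905.50

Penalty periods: ⌈257/30⌉ = 9; penalty = 9 × 0.75% × £40,000.00 = £2,700.00
Interest: £40,000.00 × ((1 + 0.0003)^257 − 1) = £40,000.00 × 0.08013760… = £3,205.5039…
Total = £40,000.00 + £2,700.0000 + £3,205.5039… = £45,905.50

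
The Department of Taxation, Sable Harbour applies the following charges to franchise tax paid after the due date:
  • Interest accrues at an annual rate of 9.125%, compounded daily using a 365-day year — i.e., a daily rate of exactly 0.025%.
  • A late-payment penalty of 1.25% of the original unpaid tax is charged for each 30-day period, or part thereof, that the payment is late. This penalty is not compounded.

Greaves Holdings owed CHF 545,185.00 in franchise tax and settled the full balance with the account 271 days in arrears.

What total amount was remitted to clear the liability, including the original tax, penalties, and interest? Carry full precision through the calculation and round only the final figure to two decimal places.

Penalty periods: ⌈271/30⌉ = 10; penalty = 10 × 1.25% × CHF 545,185.00 = CHF 68,148.13…
Interest: CHF 545,185.00 × ((1 + 0.00025)^271 − 1) = CHF 545,185.00 × 0.07008869… = CHF 38,211.3023…
Total = CHF 545,185.00 + CHF 68,148.1250 + CHF 38,211.3023… = CHF 651,544.43

CHF 651,544.43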